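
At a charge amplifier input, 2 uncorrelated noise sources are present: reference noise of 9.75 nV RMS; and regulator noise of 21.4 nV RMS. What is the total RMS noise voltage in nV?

23.5 nV

Uncorrelated sources add in power (mean-square): V_tot = √(ΣV_i²)
V_tot = √[(9.75×10⁻⁹)² + (2.14×10⁻⁸)²] = 2.35×10⁻⁸ V = 23.5 nV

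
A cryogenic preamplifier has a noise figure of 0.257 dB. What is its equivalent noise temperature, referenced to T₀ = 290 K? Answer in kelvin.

F = 10^(0.257/10) = 1.06096
T_e = (F − 1)·T₀ = (1.06096 − 1) × 290 = 17.7 K

17.7 K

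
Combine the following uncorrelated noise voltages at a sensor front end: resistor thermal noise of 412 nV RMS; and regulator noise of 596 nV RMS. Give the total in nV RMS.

Uncorrelated sources add in power (mean-square): V_tot = √(ΣV_i²)
V_tot = √[(4.12×10⁻⁷)² + (5.96×10⁻⁷)²] = 7.25×10⁻⁷ V = 725 nV

725 nV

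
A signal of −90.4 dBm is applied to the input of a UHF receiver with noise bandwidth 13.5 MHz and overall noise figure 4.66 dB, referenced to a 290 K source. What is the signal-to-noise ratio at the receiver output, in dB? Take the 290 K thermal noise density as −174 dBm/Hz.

7.6 dB

Noise floor: N = −174 + 10 log₁₀(B) + NF
10 log₁₀(1.35×10⁷) = 71.3 dB
N = −174 + 71.3 + 4.66 = −98.04 dBm
SNR = P_sig − N = −90.4 − (−98.04) = 7.64 dB → 7.6 dB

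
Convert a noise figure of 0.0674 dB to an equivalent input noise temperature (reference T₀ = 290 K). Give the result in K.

F = 10^(0.0674/10) = 1.01564
T_e = (F − 1)·T₀ = (1.01564 − 1) × 290 = 4.54 K

4.54 K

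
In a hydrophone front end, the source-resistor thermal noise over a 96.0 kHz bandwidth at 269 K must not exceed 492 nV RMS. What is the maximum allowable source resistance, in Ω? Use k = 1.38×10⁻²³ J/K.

Johnson–Nyquist: V_n = √(4kTRB) ⇒ R = V_n² / (4kTB)
4kTB = 4 × 1.38×10⁻²³ × 269 × 9.60×10⁴ = 1.43×10⁻¹⁵
R = (4.92×10⁻⁷)² / 1.43×10⁻¹⁵ = 1.70×10² Ω = 170 Ω

170 Ω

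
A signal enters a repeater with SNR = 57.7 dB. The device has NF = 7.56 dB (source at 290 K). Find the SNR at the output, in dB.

By definition F = SNR_in/SNR_out, so in dB: SNR_out = SNR_in − NF
SNR_out = 57.7 − 7.56 = 50.14 dB

50.14 dB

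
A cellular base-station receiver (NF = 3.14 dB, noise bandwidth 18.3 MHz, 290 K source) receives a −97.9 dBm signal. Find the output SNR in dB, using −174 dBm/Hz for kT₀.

Noise floor: N = −174 + 10 log₁₀(B) + NF
10 log₁₀(1.83×10⁷) = 72.62 dB
N = −174 + 72.62 + 3.14 = −98.24 dBm
SNR = P_sig − N = −97.9 − (−98.24) = 0.34 dB → 0.3 dB

0.3 dB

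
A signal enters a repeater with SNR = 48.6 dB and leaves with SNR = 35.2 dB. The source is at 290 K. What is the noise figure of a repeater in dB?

13.4 dB

NF (dB) = SNR_in(dB) − SNR_out(dB) when the source is at T₀
NF = 48.6 − 35.2 = 13.4 dB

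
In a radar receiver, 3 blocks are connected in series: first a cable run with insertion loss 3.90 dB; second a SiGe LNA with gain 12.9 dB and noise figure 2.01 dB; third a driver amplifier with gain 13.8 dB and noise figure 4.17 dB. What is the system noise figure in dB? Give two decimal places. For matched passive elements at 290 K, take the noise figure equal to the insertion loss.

Convert to linear (a loss of L dB is a gain of −L dB): F_i = 10^(NF_i/10), G_i = 10^(G_i,dB/10)
  Stage 1: F_1 = 10^(3.90/10) = 2.455, G_1 = 10^(−3.90/10) = 0.4074
  Stage 2: F_2 = 10^(2.01/10) = 1.589, G_2 = 10^(12.9/10) = 19.50
  Stage 3: F_3 = 10^(4.17/10) = 2.612, G_3 = 10^(13.8/10) = 23.99
Friis cascade:
  F = 2.455 + (1.589 − 1)/0.4074 + (2.612 − 1)/7.943 = 4.102
NF = 10 log₁₀(4.102) = 6.13 dB

6.13 dB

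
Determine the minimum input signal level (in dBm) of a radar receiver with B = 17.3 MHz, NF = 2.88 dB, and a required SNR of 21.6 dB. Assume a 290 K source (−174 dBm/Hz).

Sensitivity = −174 + 10 log₁₀(B) + NF + SNR_min
= −174 + 72.38 + 2.88 + 21.6
= −77.14 dBm → −77.1 dBm

−77.1 dBm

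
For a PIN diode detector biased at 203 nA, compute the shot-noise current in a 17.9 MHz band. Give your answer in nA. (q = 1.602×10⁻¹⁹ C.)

1.08 nA

I_n = √(2qI·B)
2qI·B = 2 × 1.602×10⁻¹⁹ × 2.03×10⁻⁷ × 1.79×10⁷ = 1.16×10⁻¹⁸ A²
I_n = √(1.16×10⁻¹⁸) = 1.08×10⁻⁹ A = 1.08 nA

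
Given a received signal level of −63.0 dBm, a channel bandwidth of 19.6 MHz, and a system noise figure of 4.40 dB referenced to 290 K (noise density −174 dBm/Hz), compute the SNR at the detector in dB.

33.7 dB

Noise floor: N = −174 + 10 log₁₀(B) + NF
10 log₁₀(1.96×10⁷) = 72.92 dB
N = −174 + 72.92 + 4.40 = −96.68 dBm
SNR = P_sig − N = −63.0 − (−96.68) = 33.68 dB → 33.7 dB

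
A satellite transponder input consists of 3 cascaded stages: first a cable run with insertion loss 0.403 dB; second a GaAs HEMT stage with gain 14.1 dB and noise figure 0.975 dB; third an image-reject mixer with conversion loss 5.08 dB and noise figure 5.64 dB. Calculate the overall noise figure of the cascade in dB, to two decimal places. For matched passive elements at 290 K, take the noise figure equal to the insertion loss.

1.72 dB

Convert to linear (a loss of L dB is a gain of −L dB): F_i = 10^(NF_i/10), G_i = 10^(G_i,dB/10)
  Stage 1: F_1 = 10^(0.403/10) = 1.097, G_1 = 10^(−0.403/10) = 0.9114
  Stage 2: F_2 = 10^(0.975/10) = 1.252, G_2 = 10^(14.1/10) = 25.70
  Stage 3: F_3 = 10^(5.64/10) = 3.664, G_3 = 10^(−5.08/10) = 0.3105
Friis cascade:
  F = 1.097 + (1.252 − 1)/0.9114 + (3.664 − 1)/23.43 = 1.487
NF = 10 log₁₀(1.487) = 1.72 dB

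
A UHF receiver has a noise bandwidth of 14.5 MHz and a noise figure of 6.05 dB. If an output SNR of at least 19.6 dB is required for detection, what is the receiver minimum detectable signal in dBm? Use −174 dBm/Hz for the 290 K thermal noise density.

−76.7 dBm

Sensitivity = −174 + 10 log₁₀(B) + NF + SNR_min
= −174 + 71.61 + 6.05 + 19.6
= −76.74 dBm → −76.7 dBm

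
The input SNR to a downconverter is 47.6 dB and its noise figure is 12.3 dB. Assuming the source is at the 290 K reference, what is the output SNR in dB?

35.3 dB

By definition F = SNR_in/SNR_out, so in dB: SNR_out = SNR_in − NF
SNR_out = 47.6 − 12.3 = 35.3 dB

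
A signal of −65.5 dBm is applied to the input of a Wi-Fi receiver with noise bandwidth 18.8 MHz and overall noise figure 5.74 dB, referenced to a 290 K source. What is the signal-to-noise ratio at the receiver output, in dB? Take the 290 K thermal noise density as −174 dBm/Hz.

30.0 dB

Noise floor: N = −174 + 10 log₁₀(B) + NF
10 log₁₀(1.88×10⁷) = 72.74 dB
N = −174 + 72.74 + 5.74 = −95.52 dBm
SNR = P_sig − N = −65.5 − (−95.52) = 30.02 dB → 30.0 dB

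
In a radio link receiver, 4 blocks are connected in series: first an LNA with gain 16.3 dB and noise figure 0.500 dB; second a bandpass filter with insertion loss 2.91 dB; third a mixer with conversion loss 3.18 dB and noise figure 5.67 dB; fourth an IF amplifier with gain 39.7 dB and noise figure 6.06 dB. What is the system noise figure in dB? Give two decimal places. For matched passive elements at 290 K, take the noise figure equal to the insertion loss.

Convert to linear (a loss of L dB is a gain of −L dB): F_i = 10^(NF_i/10), G_i = 10^(G_i,dB/10)
  Stage 1: F_1 = 10^(0.500/10) = 1.122, G_1 = 10^(16.3/10) = 42.66
  Stage 2: F_2 = 10^(2.91/10) = 1.954, G_2 = 10^(−2.91/10) = 0.5117
  Stage 3: F_3 = 10^(5.67/10) = 3.690, G_3 = 10^(−3.18/10) = 0.4808
  Stage 4: F_4 = 10^(6.06/10) = 4.036, G_4 = 10^(39.7/10) = 9333
Friis cascade:
  F = 1.122 + (1.954 − 1)/42.66 + (3.690 − 1)/21.83 + (4.036 − 1)/10.50 = 1.557
NF = 10 log₁₀(1.557) = 1.92 dB

1.92 dB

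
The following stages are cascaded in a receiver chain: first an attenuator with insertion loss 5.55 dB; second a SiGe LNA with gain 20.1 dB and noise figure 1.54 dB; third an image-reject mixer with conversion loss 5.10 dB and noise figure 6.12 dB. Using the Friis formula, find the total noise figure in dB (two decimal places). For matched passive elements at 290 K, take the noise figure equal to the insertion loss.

7.18 dB

Convert to linear (a loss of L dB is a gain of −L dB): F_i = 10^(NF_i/10), G_i = 10^(G_i,dB/10)
  Stage 1: F_1 = 10^(5.55/10) = 3.589, G_1 = 10^(−5.55/10) = 0.2786
  Stage 2: F_2 = 10^(1.54/10) = 1.426, G_2 = 10^(20.1/10) = 102.3
  Stage 3: F_3 = 10^(6.12/10) = 4.093, G_3 = 10^(−5.10/10) = 0.3090
Friis cascade:
  F = 3.589 + (1.426 − 1)/0.2786 + (4.093 − 1)/28.51 = 5.225
NF = 10 log₁₀(5.225) = 7.18 dB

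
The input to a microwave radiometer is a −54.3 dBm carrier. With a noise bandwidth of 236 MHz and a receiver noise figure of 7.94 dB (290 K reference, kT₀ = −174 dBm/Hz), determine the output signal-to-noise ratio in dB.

28.0 dB

Noise floor: N = −174 + 10 log₁₀(B) + NF
10 log₁₀(2.36×10⁸) = 83.73 dB
N = −174 + 83.73 + 7.94 = −82.33 dBm
SNR = P_sig − N = −54.3 − (−82.33) = 28.03 dB → 28.0 dB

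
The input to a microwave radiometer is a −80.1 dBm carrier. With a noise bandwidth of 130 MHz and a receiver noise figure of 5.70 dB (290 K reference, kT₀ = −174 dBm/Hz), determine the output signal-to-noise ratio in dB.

Noise floor: N = −174 + 10 log₁₀(B) + NF
10 log₁₀(1.30×10⁸) = 81.14 dB
N = −174 + 81.14 + 5.70 = −87.16 dBm
SNR = P_sig − N = −80.1 − (−87.16) = 7.06 dB → 7.1 dB

7.1 dB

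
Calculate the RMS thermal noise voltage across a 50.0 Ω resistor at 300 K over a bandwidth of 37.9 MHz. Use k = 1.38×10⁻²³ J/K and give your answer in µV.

V_n = √(4kTRB)
4kTRB = 4 × 1.38×10⁻²³ × 300 × 5.00×10¹ × 3.79×10⁷ = 3.14×10⁻¹¹ V²
V_n = √(3.14×10⁻¹¹) = 5.60×10⁻⁶ V = 5.60 µV

5.60 µV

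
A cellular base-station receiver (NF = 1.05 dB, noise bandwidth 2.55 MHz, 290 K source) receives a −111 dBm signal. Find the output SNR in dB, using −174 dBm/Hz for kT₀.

Noise floor: N = −174 + 10 log₁₀(B) + NF
10 log₁₀(2.55×10⁶) = 64.07 dB
N = −174 + 64.07 + 1.05 = −108.88 dBm
SNR = P_sig − N = −111 − (−108.88) = −2.12 dB → −2.1 dB

−2.1 dB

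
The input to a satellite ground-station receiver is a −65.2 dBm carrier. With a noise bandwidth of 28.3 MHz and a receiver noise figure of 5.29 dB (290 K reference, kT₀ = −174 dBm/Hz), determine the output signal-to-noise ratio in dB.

29.0 dB

Noise floor: N = −174 + 10 log₁₀(B) + NF
10 log₁₀(2.83×10⁷) = 74.52 dB
N = −174 + 74.52 + 5.29 = −94.19 dBm
SNR = P_sig − N = −65.2 − (−94.19) = 28.99 dB → 29.0 dB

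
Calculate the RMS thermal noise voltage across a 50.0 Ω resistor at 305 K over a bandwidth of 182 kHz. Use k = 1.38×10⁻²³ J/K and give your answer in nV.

V_n = √(4kTRB)
4kTRB = 4 × 1.38×10⁻²³ × 305 × 5.00×10¹ × 1.82×10⁵ = 1.53×10⁻¹³ V²
V_n = √(1.53×10⁻¹³) = 3.91×10⁻⁷ V = 391 nV

391 nV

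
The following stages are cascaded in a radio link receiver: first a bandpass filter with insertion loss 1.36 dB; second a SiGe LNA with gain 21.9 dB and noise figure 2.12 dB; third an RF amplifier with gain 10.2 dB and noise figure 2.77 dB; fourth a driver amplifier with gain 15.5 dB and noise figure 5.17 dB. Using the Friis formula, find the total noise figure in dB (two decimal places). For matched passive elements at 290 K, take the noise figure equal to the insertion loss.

3.50 dB

Convert to linear (a loss of L dB is a gain of −L dB): F_i = 10^(NF_i/10), G_i = 10^(G_i,dB/10)
  Stage 1: F_1 = 10^(1.36/10) = 1.368, G_1 = 10^(−1.36/10) = 0.7311
  Stage 2: F_2 = 10^(2.12/10) = 1.629, G_2 = 10^(21.9/10) = 154.9
  Stage 3: F_3 = 10^(2.77/10) = 1.892, G_3 = 10^(10.2/10) = 10.47
  Stage 4: F_4 = 10^(5.17/10) = 3.289, G_4 = 10^(15.5/10) = 35.48
Friis cascade:
  F = 1.368 + (1.629 − 1)/0.7311 + (1.892 − 1)/113.2 + (3.289 − 1)/1186 = 2.238
NF = 10 log₁₀(2.238) = 3.50 dB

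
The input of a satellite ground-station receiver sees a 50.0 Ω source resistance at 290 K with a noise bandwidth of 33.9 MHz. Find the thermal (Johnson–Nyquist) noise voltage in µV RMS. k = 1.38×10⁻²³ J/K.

V_n = √(4kTRB)
4kTRB = 4 × 1.38×10⁻²³ × 290 × 5.00×10¹ × 3.39×10⁷ = 2.71×10⁻¹¹ V²
V_n = √(2.71×10⁻¹¹) = 5.21×10⁻⁶ V = 5.21 µV

5.21 µV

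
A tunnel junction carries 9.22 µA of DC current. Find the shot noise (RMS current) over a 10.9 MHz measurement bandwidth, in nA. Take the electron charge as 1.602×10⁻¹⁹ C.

5.67 nA

I_n = √(2qI·B)
2qI·B = 2 × 1.602×10⁻¹⁹ × 9.22×10⁻⁶ × 1.09×10⁷ = 3.22×10⁻¹⁷ A²
I_n = √(3.22×10⁻¹⁷) = 5.67×10⁻⁹ A = 5.67 nA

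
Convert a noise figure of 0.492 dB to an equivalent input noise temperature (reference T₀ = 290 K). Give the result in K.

F = 10^(0.492/10) = 1.11995
T_e = (F − 1)·T₀ = (1.11995 − 1) × 290 = 34.8 K

34.8 K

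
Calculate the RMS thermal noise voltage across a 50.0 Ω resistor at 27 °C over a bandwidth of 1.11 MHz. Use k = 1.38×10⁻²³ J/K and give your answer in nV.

959 nV

T = 27 °C + 273.15 = 300.15 K
V_n = √(4kTRB)
4kTRB = 4 × 1.38×10⁻²³ × 300.15 × 5.00×10¹ × 1.11×10⁶ = 9.20×10⁻¹³ V²
V_n = √(9.20×10⁻¹³) = 9.59×10⁻⁷ V = 959 nV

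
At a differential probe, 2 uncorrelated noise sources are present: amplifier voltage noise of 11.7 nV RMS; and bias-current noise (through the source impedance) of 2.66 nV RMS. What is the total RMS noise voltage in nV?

12.0 nV

Uncorrelated sources add in power (mean-square): V_tot = √(ΣV_i²)
V_tot = √[(1.17×10⁻⁸)² + (2.66×10⁻⁹)²] = 1.20×10⁻⁸ V = 12.0 nV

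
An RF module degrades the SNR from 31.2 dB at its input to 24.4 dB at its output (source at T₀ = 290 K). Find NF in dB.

NF (dB) = SNR_in(dB) − SNR_out(dB) when the source is at T₀
NF = 31.2 − 24.4 = 6.8 dB

6.8 dB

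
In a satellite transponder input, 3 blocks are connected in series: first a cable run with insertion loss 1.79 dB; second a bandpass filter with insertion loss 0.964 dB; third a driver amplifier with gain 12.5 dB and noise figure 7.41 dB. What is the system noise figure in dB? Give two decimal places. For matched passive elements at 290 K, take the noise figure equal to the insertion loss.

Convert to linear (a loss of L dB is a gain of −L dB): F_i = 10^(NF_i/10), G_i = 10^(G_i,dB/10)
  Stage 1: F_1 = 10^(1.79/10) = 1.510, G_1 = 10^(−1.79/10) = 0.6622
  Stage 2: F_2 = 10^(0.964/10) = 1.249, G_2 = 10^(−0.964/10) = 0.8009
  Stage 3: F_3 = 10^(7.41/10) = 5.508, G_3 = 10^(12.5/10) = 17.78
Friis cascade:
  F = 1.510 + (1.249 − 1)/0.6622 + (5.508 − 1)/0.5304 = 10.38
NF = 10 log₁₀(10.38) = 10.16 dB

10.16 dB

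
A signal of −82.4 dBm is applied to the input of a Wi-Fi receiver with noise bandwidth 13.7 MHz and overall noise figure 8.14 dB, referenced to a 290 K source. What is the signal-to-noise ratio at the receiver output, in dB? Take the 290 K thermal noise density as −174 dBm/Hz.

Noise floor: N = −174 + 10 log₁₀(B) + NF
10 log₁₀(1.37×10⁷) = 71.37 dB
N = −174 + 71.37 + 8.14 = −94.49 dBm
SNR = P_sig − N = −82.4 − (−94.49) = 12.09 dB → 12.1 dB

12.1 dB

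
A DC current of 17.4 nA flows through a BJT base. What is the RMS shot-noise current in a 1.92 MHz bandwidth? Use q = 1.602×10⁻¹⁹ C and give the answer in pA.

I_n = √(2qI·B)
2qI·B = 2 × 1.602×10⁻¹⁹ × 1.74×10⁻⁸ × 1.92×10⁶ = 1.07×10⁻²⁰ A²
I_n = √(1.07×10⁻²⁰) = 1.03×10⁻¹⁰ A = 103 pA

103 pA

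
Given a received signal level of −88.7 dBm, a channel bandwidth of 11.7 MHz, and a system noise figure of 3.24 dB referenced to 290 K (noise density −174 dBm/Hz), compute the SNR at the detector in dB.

Noise floor: N = −174 + 10 log₁₀(B) + NF
10 log₁₀(1.17×10⁷) = 70.68 dB
N = −174 + 70.68 + 3.24 = −100.08 dBm
SNR = P_sig − N = −88.7 − (−100.08) = 11.38 dB → 11.4 dB

11.4 dB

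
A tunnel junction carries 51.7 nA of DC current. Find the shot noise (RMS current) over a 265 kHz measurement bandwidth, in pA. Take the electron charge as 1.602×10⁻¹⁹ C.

66.3 pA

I_n = √(2qI·B)
2qI·B = 2 × 1.602×10⁻¹⁹ × 5.17×10⁻⁸ × 2.65×10⁵ = 4.39×10⁻²¹ A²
I_n = √(4.39×10⁻²¹) = 6.63×10⁻¹¹ A = 66.3 pA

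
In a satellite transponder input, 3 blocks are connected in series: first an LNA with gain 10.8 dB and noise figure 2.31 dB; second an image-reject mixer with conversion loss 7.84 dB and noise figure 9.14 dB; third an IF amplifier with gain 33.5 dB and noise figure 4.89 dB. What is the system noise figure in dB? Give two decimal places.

Convert to linear (a loss of L dB is a gain of −L dB): F_i = 10^(NF_i/10), G_i = 10^(G_i,dB/10)
  Stage 1: F_1 = 10^(2.31/10) = 1.702, G_1 = 10^(10.8/10) = 12.02
  Stage 2: F_2 = 10^(9.14/10) = 8.204, G_2 = 10^(−7.84/10) = 0.1644
  Stage 3: F_3 = 10^(4.89/10) = 3.083, G_3 = 10^(33.5/10) = 2239
Friis cascade:
  F = 1.702 + (8.204 − 1)/12.02 + (3.083 − 1)/1.977 = 3.355
NF = 10 log₁₀(3.355) = 5.26 dB

5.26 dB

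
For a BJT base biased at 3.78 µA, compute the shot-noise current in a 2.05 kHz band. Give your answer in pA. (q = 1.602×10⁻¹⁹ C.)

I_n = √(2qI·B)
2qI·B = 2 × 1.602×10⁻¹⁹ × 3.78×10⁻⁶ × 2.05×10³ = 2.48×10⁻²¹ A²
I_n = √(2.48×10⁻²¹) = 4.98×10⁻¹¹ A = 49.8 pA

49.8 pA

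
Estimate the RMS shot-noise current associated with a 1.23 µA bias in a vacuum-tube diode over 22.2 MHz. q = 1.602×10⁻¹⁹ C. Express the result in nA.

2.96 nA

I_n = √(2qI·B)
2qI·B = 2 × 1.602×10⁻¹⁹ × 1.23×10⁻⁶ × 2.22×10⁷ = 8.75×10⁻¹⁸ A²
I_n = √(8.75×10⁻¹⁸) = 2.96×10⁻⁹ A = 2.96 nA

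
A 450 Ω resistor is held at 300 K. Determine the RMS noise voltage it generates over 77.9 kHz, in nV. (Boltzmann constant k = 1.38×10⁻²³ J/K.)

762 nV

V_n = √(4kTRB)
4kTRB = 4 × 1.38×10⁻²³ × 300 × 4.50×10² × 7.79×10⁴ = 5.81×10⁻¹³ V²
V_n = √(5.81×10⁻¹³) = 7.62×10⁻⁷ V = 762 nV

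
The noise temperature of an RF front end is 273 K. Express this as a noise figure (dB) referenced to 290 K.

2.88 dB

F = 1 + T_e/T₀ = 1 + 273/290 = 1.94138
NF = 10 log₁₀(1.94138) = 2.88 dB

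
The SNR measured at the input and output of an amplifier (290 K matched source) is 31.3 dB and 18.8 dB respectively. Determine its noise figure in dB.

12.5 dB

NF (dB) = SNR_in(dB) − SNR_out(dB) when the source is at T₀
NF = 31.3 − 18.8 = 12.5 dB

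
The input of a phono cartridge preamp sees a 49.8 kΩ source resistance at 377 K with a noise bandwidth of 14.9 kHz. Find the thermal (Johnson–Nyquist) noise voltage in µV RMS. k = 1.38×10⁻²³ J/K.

V_n = √(4kTRB)
4kTRB = 4 × 1.38×10⁻²³ × 377 × 4.98×10⁴ × 1.49×10⁴ = 1.54×10⁻¹¹ V²
V_n = √(1.54×10⁻¹¹) = 3.93×10⁻⁶ V = 3.93 µV

3.93 µV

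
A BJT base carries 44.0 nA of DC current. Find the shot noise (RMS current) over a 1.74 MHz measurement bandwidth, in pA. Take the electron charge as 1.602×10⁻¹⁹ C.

157 pA

I_n = √(2qI·B)
2qI·B = 2 × 1.602×10⁻¹⁹ × 4.40×10⁻⁸ × 1.74×10⁶ = 2.45×10⁻²⁰ A²
I_n = √(2.45×10⁻²⁰) = 1.57×10⁻¹⁰ A = 157 pA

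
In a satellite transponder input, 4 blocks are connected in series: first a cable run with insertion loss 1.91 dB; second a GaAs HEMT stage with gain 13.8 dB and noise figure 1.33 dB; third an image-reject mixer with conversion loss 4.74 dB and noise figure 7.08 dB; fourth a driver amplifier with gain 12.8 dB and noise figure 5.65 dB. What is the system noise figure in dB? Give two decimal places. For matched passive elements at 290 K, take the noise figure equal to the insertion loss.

4.61 dB

Convert to linear (a loss of L dB is a gain of −L dB): F_i = 10^(NF_i/10), G_i = 10^(G_i,dB/10)
  Stage 1: F_1 = 10^(1.91/10) = 1.552, G_1 = 10^(−1.91/10) = 0.6442
  Stage 2: F_2 = 10^(1.33/10) = 1.358, G_2 = 10^(13.8/10) = 23.99
  Stage 3: F_3 = 10^(7.08/10) = 5.105, G_3 = 10^(−4.74/10) = 0.3357
  Stage 4: F_4 = 10^(5.65/10) = 3.673, G_4 = 10^(12.8/10) = 19.05
Friis cascade:
  F = 1.552 + (1.358 − 1)/0.6442 + (5.105 − 1)/15.45 + (3.673 − 1)/5.188 = 2.889
NF = 10 log₁₀(2.889) = 4.61 dB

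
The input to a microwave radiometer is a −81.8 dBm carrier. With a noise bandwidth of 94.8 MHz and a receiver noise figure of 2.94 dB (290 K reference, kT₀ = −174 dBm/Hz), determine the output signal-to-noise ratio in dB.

9.5 dB

Noise floor: N = −174 + 10 log₁₀(B) + NF
10 log₁₀(9.48×10⁷) = 79.77 dB
N = −174 + 79.77 + 2.94 = −91.29 dBm
SNR = P_sig − N = −81.8 − (−91.29) = 9.49 dB → 9.5 dB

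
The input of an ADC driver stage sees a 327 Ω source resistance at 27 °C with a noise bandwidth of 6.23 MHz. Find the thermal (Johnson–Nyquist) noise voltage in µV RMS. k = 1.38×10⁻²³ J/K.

5.81 µV

T = 27 °C + 273.15 = 300.15 K
V_n = √(4kTRB)
4kTRB = 4 × 1.38×10⁻²³ × 300.15 × 3.27×10² × 6.23×10⁶ = 3.38×10⁻¹¹ V²
V_n = √(3.38×10⁻¹¹) = 5.81×10⁻⁶ V = 5.81 µV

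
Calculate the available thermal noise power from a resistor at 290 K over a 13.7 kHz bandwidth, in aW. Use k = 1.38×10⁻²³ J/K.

54.8 aW

P_n = kTB = 1.38×10⁻²³ × 290 × 1.37×10⁴ = 5.48×10⁻¹⁷ W = 54.8 aW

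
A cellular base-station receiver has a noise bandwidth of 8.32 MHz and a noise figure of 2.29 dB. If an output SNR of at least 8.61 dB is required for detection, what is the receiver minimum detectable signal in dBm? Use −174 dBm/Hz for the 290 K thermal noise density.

Sensitivity = −174 + 10 log₁₀(B) + NF + SNR_min
= −174 + 69.2 + 2.29 + 8.61
= −93.90 dBm → −93.9 dBm

−93.9 dBm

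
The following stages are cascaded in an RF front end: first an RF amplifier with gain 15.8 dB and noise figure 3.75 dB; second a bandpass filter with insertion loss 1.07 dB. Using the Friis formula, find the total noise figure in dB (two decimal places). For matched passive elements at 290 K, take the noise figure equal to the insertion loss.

Convert to linear (a loss of L dB is a gain of −L dB): F_i = 10^(NF_i/10), G_i = 10^(G_i,dB/10)
  Stage 1: F_1 = 10^(3.75/10) = 2.371, G_1 = 10^(15.8/10) = 38.02
  Stage 2: F_2 = 10^(1.07/10) = 1.279, G_2 = 10^(−1.07/10) = 0.7816
Friis cascade:
  F = 2.371 + (1.279 − 1)/38.02 = 2.379
NF = 10 log₁₀(2.379) = 3.76 dB

3.76 dB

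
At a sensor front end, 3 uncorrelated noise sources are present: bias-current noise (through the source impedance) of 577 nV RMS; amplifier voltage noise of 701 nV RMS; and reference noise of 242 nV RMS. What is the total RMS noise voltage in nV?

940 nV

Uncorrelated sources add in power (mean-square): V_tot = √(ΣV_i²)
V_tot = √[(5.77×10⁻⁷)² + (7.01×10⁻⁷)² + (2.42×10⁻⁷)²] = 9.40×10⁻⁷ V = 940 nV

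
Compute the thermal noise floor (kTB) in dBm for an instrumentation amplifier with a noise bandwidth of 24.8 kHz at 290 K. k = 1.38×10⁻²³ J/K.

−130.0 dBm

P_n = kTB = 1.38×10⁻²³ × 290 × 2.48×10⁴ = 9.92×10⁻¹⁷ W
In dBm: 10 log₁₀(9.92×10⁻¹⁷ / 10⁻³) = −130.0 dBm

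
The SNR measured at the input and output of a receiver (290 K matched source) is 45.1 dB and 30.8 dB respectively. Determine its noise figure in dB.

NF (dB) = SNR_in(dB) − SNR_out(dB) when the source is at T₀
NF = 45.1 − 30.8 = 14.3 dB

14.3 dB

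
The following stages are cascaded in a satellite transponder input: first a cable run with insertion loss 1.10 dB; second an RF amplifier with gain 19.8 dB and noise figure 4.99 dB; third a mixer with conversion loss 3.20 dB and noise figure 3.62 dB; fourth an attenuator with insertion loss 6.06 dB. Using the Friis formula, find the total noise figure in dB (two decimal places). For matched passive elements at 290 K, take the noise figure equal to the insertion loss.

6.20 dB

Convert to linear (a loss of L dB is a gain of −L dB): F_i = 10^(NF_i/10), G_i = 10^(G_i,dB/10)
  Stage 1: F_1 = 10^(1.10/10) = 1.288, G_1 = 10^(−1.10/10) = 0.7762
  Stage 2: F_2 = 10^(4.99/10) = 3.155, G_2 = 10^(19.8/10) = 95.50
  Stage 3: F_3 = 10^(3.62/10) = 2.301, G_3 = 10^(−3.20/10) = 0.4786
  Stage 4: F_4 = 10^(6.06/10) = 4.036, G_4 = 10^(−6.06/10) = 0.2477
Friis cascade:
  F = 1.288 + (3.155 − 1)/0.7762 + (2.301 − 1)/74.13 + (4.036 − 1)/35.48 = 4.168
NF = 10 log₁₀(4.168) = 6.20 dB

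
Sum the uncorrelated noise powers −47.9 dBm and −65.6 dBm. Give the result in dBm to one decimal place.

Convert to linear, add, convert back:
P₁ = 1.62×10⁻⁸ W, P₂ = 2.75×10⁻¹⁰ W
P_tot = 1.65×10⁻⁸ W → 10 log₁₀(P_tot / 10⁻³) = −47.8 dBm

−47.8 dBm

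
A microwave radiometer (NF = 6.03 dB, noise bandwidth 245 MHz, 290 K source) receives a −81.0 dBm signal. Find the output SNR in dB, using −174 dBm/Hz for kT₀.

Noise floor: N = −174 + 10 log₁₀(B) + NF
10 log₁₀(2.45×10⁸) = 83.89 dB
N = −174 + 83.89 + 6.03 = −84.08 dBm
SNR = P_sig − N = −81.0 − (−84.08) = 3.08 dB → 3.1 dB

3.1 dB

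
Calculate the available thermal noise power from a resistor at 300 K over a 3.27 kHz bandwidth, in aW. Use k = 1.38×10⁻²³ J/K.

P_n = kTB = 1.38×10⁻²³ × 300 × 3.27×10³ = 1.35×10⁻¹⁷ W = 13.5 aW

13.5 aW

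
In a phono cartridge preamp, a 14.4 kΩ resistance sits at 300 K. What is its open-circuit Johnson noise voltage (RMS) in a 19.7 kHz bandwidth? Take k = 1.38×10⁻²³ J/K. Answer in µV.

V_n = √(4kTRB)
4kTRB = 4 × 1.38×10⁻²³ × 300 × 1.44×10⁴ × 1.97×10⁴ = 4.70×10⁻¹² V²
V_n = √(4.70×10⁻¹²) = 2.17×10⁻⁶ V = 2.17 µV

2.17 µV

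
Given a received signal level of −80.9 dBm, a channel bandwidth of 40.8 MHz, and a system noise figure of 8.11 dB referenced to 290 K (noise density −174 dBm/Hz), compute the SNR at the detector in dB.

Noise floor: N = −174 + 10 log₁₀(B) + NF
10 log₁₀(4.08×10⁷) = 76.11 dB
N = −174 + 76.11 + 8.11 = −89.78 dBm
SNR = P_sig − N = −80.9 − (−89.78) = 8.88 dB → 8.9 dB

8.9 dB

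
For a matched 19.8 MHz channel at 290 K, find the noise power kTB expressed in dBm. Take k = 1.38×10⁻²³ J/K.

P_n = kTB = 1.38×10⁻²³ × 290 × 1.98×10⁷ = 7.92×10⁻¹⁴ W
In dBm: 10 log₁₀(7.92×10⁻¹⁴ / 10⁻³) = −101.0 dBm

−101.0 dBm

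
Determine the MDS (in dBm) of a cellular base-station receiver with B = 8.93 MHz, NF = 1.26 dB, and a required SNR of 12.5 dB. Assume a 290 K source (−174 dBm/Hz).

−90.7 dBm

Sensitivity = −174 + 10 log₁₀(B) + NF + SNR_min
= −174 + 69.51 + 1.26 + 12.5
= −90.73 dBm → −90.7 dBm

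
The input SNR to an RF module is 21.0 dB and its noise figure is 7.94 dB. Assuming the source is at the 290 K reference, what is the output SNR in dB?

13.06 dB

By definition F = SNR_in/SNR_out, so in dB: SNR_out = SNR_in − NF
SNR_out = 21.0 − 7.94 = 13.06 dB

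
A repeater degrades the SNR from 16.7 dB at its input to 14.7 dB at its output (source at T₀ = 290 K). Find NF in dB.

NF (dB) = SNR_in(dB) − SNR_out(dB) when the source is at T₀
NF = 16.7 − 14.7 = 2.0 dB

2.0 dB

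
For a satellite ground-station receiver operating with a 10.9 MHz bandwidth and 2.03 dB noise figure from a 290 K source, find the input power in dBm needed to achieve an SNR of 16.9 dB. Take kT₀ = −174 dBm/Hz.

−84.7 dBm

Sensitivity = −174 + 10 log₁₀(B) + NF + SNR_min
= −174 + 70.37 + 2.03 + 16.9
= −84.70 dBm → −84.7 dBm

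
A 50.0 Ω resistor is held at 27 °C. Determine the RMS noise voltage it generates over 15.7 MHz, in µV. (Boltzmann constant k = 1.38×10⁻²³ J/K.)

3.61 µV

T = 27 °C + 273.15 = 300.15 K
V_n = √(4kTRB)
4kTRB = 4 × 1.38×10⁻²³ × 300.15 × 5.00×10¹ × 1.57×10⁷ = 1.30×10⁻¹¹ V²
V_n = √(1.30×10⁻¹¹) = 3.61×10⁻⁶ V = 3.61 µV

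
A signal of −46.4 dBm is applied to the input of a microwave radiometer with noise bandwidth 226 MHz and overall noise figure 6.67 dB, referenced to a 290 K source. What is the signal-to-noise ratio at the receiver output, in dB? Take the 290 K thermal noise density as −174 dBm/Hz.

37.4 dB

Noise floor: N = −174 + 10 log₁₀(B) + NF
10 log₁₀(2.26×10⁸) = 83.54 dB
N = −174 + 83.54 + 6.67 = −83.79 dBm
SNR = P_sig − N = −46.4 − (−83.79) = 37.39 dB → 37.4 dB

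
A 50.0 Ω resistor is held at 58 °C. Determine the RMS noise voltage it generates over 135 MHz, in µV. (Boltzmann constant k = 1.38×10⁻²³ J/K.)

T = 58 °C + 273.15 = 331.15 K
V_n = √(4kTRB)
4kTRB = 4 × 1.38×10⁻²³ × 331.15 × 5.00×10¹ × 1.35×10⁸ = 1.23×10⁻¹⁰ V²
V_n = √(1.23×10⁻¹⁰) = 1.11×10⁻⁵ V = 11.1 µV

11.1 µV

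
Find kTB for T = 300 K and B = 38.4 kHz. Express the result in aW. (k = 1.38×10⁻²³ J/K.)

P_n = kTB = 1.38×10⁻²³ × 300 × 3.84×10⁴ = 1.59×10⁻¹⁶ W = 159 aW

159 aW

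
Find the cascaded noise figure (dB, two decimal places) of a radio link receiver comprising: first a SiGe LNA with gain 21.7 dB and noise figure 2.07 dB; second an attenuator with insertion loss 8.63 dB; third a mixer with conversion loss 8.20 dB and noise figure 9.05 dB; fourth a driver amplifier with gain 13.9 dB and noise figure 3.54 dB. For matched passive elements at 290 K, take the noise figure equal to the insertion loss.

Convert to linear (a loss of L dB is a gain of −L dB): F_i = 10^(NF_i/10), G_i = 10^(G_i,dB/10)
  Stage 1: F_1 = 10^(2.07/10) = 1.611, G_1 = 10^(21.7/10) = 147.9
  Stage 2: F_2 = 10^(8.63/10) = 7.295, G_2 = 10^(−8.63/10) = 0.1371
  Stage 3: F_3 = 10^(9.05/10) = 8.035, G_3 = 10^(−8.20/10) = 0.1514
  Stage 4: F_4 = 10^(3.54/10) = 2.259, G_4 = 10^(13.9/10) = 24.55
Friis cascade:
  F = 1.611 + (7.295 − 1)/147.9 + (8.035 − 1)/20.28 + (2.259 − 1)/3.069 = 2.411
NF = 10 log₁₀(2.411) = 3.82 dB

3.82 dB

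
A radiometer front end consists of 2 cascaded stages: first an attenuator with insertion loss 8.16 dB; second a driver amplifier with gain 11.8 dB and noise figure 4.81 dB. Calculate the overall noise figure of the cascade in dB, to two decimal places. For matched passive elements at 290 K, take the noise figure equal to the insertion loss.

Convert to linear (a loss of L dB is a gain of −L dB): F_i = 10^(NF_i/10), G_i = 10^(G_i,dB/10)
  Stage 1: F_1 = 10^(8.16/10) = 6.546, G_1 = 10^(−8.16/10) = 0.1528
  Stage 2: F_2 = 10^(4.81/10) = 3.027, G_2 = 10^(11.8/10) = 15.14
Friis cascade:
  F = 6.546 + (3.027 − 1)/0.1528 = 19.82
NF = 10 log₁₀(19.82) = 12.97 dB

12.97 dB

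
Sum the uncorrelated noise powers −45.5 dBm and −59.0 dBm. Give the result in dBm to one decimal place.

−45.3 dBm

Convert to linear, add, convert back:
P₁ = 2.82×10⁻⁸ W, P₂ = 1.26×10⁻⁹ W
P_tot = 2.94×10⁻⁸ W → 10 log₁₀(P_tot / 10⁻³) = −45.3 dBm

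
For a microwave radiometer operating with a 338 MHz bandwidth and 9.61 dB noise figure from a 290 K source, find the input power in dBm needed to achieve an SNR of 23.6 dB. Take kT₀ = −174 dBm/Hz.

Sensitivity = −174 + 10 log₁₀(B) + NF + SNR_min
= −174 + 85.29 + 9.61 + 23.6
= −55.50 dBm → −55.5 dBm

−55.5 dBm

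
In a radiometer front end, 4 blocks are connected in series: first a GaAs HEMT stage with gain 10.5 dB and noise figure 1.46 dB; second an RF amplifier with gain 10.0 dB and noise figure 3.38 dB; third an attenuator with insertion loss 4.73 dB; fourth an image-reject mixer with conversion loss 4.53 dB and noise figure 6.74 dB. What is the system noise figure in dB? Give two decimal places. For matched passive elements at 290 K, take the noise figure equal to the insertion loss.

Convert to linear (a loss of L dB is a gain of −L dB): F_i = 10^(NF_i/10), G_i = 10^(G_i,dB/10)
  Stage 1: F_1 = 10^(1.46/10) = 1.400, G_1 = 10^(10.5/10) = 11.22
  Stage 2: F_2 = 10^(3.38/10) = 2.178, G_2 = 10^(10.0/10) = 10.00
  Stage 3: F_3 = 10^(4.73/10) = 2.972, G_3 = 10^(−4.73/10) = 0.3365
  Stage 4: F_4 = 10^(6.74/10) = 4.721, G_4 = 10^(−4.53/10) = 0.3524
Friis cascade:
  F = 1.400 + (2.178 − 1)/11.22 + (2.972 − 1)/112.2 + (4.721 − 1)/37.76 = 1.621
NF = 10 log₁₀(1.621) = 2.10 dB

2.10 dB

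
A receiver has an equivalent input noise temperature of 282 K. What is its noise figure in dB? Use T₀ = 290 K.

2.95 dB

F = 1 + T_e/T₀ = 1 + 282/290 = 1.97241
NF = 10 log₁₀(1.97241) = 2.95 dB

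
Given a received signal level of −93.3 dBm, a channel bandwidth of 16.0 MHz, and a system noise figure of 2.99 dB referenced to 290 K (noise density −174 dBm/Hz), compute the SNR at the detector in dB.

Noise floor: N = −174 + 10 log₁₀(B) + NF
10 log₁₀(1.60×10⁷) = 72.04 dB
N = −174 + 72.04 + 2.99 = −98.97 dBm
SNR = P_sig − N = −93.3 − (−98.97) = 5.67 dB → 5.7 dB

5.7 dB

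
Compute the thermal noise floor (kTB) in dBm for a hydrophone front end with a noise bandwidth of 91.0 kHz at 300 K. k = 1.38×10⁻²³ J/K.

P_n = kTB = 1.38×10⁻²³ × 300 × 9.10×10⁴ = 3.77×10⁻¹⁶ W
In dBm: 10 log₁₀(3.77×10⁻¹⁶ / 10⁻³) = −124.2 dBm

−124.2 dBm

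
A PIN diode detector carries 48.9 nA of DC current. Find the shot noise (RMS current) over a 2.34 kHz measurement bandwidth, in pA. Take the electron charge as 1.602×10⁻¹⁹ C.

6.05 pA

I_n = √(2qI·B)
2qI·B = 2 × 1.602×10⁻¹⁹ × 4.89×10⁻⁸ × 2.34×10³ = 3.67×10⁻²³ A²
I_n = √(3.67×10⁻²³) = 6.05×10⁻¹² A = 6.05 pA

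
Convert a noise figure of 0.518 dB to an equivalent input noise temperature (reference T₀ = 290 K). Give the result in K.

F = 10^(0.518/10) = 1.12668
T_e = (F − 1)·T₀ = (1.12668 − 1) × 290 = 36.7 K

36.7 K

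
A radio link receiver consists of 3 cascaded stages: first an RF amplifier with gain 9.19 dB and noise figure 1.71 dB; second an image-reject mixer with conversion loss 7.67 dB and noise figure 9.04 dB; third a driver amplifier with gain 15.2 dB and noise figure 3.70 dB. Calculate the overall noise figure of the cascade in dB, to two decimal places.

Convert to linear (a loss of L dB is a gain of −L dB): F_i = 10^(NF_i/10), G_i = 10^(G_i,dB/10)
  Stage 1: F_1 = 10^(1.71/10) = 1.483, G_1 = 10^(9.19/10) = 8.299
  Stage 2: F_2 = 10^(9.04/10) = 8.017, G_2 = 10^(−7.67/10) = 0.1710
  Stage 3: F_3 = 10^(3.70/10) = 2.344, G_3 = 10^(15.2/10) = 33.11
Friis cascade:
  F = 1.483 + (8.017 − 1)/8.299 + (2.344 − 1)/1.419 = 3.275
NF = 10 log₁₀(3.275) = 5.15 dB

5.15 dB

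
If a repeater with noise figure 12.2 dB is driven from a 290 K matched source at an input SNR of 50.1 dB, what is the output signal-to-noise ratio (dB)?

By definition F = SNR_in/SNR_out, so in dB: SNR_out = SNR_in − NF
SNR_out = 50.1 − 12.2 = 37.9 dB

37.9 dB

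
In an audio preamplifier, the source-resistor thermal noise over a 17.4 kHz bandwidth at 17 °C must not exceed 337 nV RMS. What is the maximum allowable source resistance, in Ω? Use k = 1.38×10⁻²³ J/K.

T = 17 °C + 273.15 = 290.15 K
Johnson–Nyquist: V_n = √(4kTRB) ⇒ R = V_n² / (4kTB)
4kTB = 4 × 1.38×10⁻²³ × 290.15 × 1.74×10⁴ = 2.79×10⁻¹⁶
R = (3.37×10⁻⁷)² / 2.79×10⁻¹⁶ = 4.08×10² Ω = 408 Ω

408 Ω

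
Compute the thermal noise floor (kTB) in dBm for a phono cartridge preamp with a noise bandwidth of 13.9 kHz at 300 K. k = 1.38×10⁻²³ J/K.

−132.4 dBm

P_n = kTB = 1.38×10⁻²³ × 300 × 1.39×10⁴ = 5.75×10⁻¹⁷ W
In dBm: 10 log₁₀(5.75×10⁻¹⁷ / 10⁻³) = −132.4 dBm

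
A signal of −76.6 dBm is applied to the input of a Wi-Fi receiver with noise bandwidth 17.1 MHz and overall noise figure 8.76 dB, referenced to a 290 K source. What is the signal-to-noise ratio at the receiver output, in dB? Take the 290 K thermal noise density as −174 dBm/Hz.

16.3 dB

Noise floor: N = −174 + 10 log₁₀(B) + NF
10 log₁₀(1.71×10⁷) = 72.33 dB
N = −174 + 72.33 + 8.76 = −92.91 dBm
SNR = P_sig − N = −76.6 − (−92.91) = 16.31 dB → 16.3 dB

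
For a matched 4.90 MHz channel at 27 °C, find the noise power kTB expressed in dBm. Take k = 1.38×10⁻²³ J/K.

−106.9 dBm

T = 27 °C + 273.15 = 300.15 K
P_n = kTB = 1.38×10⁻²³ × 300.15 × 4.90×10⁶ = 2.03×10⁻¹⁴ W
In dBm: 10 log₁₀(2.03×10⁻¹⁴ / 10⁻³) = −106.9 dBm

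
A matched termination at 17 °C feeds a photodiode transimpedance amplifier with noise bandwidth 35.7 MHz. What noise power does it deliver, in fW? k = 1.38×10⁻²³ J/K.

143 fW

T = 17 °C + 273.15 = 290.15 K
P_n = kTB = 1.38×10⁻²³ × 290.15 × 3.57×10⁷ = 1.43×10⁻¹³ W = 143 fW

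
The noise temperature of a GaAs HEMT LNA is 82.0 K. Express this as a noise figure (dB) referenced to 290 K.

F = 1 + T_e/T₀ = 1 + 82.0/290 = 1.28276
NF = 10 log₁₀(1.28276) = 1.08 dB

1.08 dB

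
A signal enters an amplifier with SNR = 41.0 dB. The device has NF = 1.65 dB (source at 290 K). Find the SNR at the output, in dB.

By definition F = SNR_in/SNR_out, so in dB: SNR_out = SNR_in − NF
SNR_out = 41.0 − 1.65 = 39.35 dB

39.35 dB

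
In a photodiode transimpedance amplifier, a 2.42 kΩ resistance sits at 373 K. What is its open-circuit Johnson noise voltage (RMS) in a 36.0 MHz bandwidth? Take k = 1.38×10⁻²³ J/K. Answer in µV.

V_n = √(4kTRB)
4kTRB = 4 × 1.38×10⁻²³ × 373 × 2.42×10³ × 3.60×10⁷ = 1.79×10⁻⁹ V²
V_n = √(1.79×10⁻⁹) = 4.24×10⁻⁵ V = 42.4 µV

42.4 µV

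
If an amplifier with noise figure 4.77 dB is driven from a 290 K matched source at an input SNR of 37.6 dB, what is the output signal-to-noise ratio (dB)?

32.83 dB

By definition F = SNR_in/SNR_out, so in dB: SNR_out = SNR_in − NF
SNR_out = 37.6 − 4.77 = 32.83 dB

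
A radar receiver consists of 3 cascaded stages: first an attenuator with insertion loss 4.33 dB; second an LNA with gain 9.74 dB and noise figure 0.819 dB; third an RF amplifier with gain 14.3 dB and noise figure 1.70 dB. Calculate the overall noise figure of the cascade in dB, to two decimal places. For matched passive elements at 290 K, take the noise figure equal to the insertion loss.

Convert to linear (a loss of L dB is a gain of −L dB): F_i = 10^(NF_i/10), G_i = 10^(G_i,dB/10)
  Stage 1: F_1 = 10^(4.33/10) = 2.710, G_1 = 10^(−4.33/10) = 0.3690
  Stage 2: F_2 = 10^(0.819/10) = 1.208, G_2 = 10^(9.74/10) = 9.419
  Stage 3: F_3 = 10^(1.70/10) = 1.479, G_3 = 10^(14.3/10) = 26.92
Friis cascade:
  F = 2.710 + (1.208 − 1)/0.3690 + (1.479 − 1)/3.475 = 3.411
NF = 10 log₁₀(3.411) = 5.33 dB

5.33 dB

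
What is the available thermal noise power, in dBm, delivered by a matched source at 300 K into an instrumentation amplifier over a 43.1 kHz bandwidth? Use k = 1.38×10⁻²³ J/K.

P_n = kTB = 1.38×10⁻²³ × 300 × 4.31×10⁴ = 1.78×10⁻¹⁶ W
In dBm: 10 log₁₀(1.78×10⁻¹⁶ / 10⁻³) = −127.5 dBm

−127.5 dBm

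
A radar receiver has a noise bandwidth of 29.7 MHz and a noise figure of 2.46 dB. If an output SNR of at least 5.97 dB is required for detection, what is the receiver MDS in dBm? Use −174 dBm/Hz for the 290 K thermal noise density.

Sensitivity = −174 + 10 log₁₀(B) + NF + SNR_min
= −174 + 74.73 + 2.46 + 5.97
= −90.84 dBm → −90.8 dBm

−90.8 dBm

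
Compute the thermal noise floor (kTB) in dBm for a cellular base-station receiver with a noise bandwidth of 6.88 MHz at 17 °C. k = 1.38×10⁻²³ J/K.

T = 17 °C + 273.15 = 290.15 K
P_n = kTB = 1.38×10⁻²³ × 290.15 × 6.88×10⁶ = 2.75×10⁻¹⁴ W
In dBm: 10 log₁₀(2.75×10⁻¹⁴ / 10⁻³) = −105.6 dBm

−105.6 dBm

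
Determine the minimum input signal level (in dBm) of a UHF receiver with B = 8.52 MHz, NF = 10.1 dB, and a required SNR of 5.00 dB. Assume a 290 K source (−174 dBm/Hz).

Sensitivity = −174 + 10 log₁₀(B) + NF + SNR_min
= −174 + 69.3 + 10.1 + 5.00
= −89.60 dBm → −89.6 dBm

−89.6 dBm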